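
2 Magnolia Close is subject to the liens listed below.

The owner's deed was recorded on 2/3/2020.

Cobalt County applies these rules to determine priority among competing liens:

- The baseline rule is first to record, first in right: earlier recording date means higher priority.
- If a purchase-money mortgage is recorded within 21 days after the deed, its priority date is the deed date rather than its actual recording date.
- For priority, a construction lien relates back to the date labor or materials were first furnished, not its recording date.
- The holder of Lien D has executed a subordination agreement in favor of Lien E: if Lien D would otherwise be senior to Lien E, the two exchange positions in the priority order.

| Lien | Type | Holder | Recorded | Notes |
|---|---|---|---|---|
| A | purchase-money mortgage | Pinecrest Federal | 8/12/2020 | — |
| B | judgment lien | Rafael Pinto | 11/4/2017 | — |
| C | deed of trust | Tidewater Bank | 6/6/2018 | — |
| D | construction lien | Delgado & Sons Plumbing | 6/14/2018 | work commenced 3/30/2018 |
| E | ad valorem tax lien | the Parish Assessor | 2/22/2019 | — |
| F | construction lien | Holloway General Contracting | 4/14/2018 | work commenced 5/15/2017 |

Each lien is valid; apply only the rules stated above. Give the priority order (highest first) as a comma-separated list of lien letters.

Adjusting effective dates: A missed the 21-day window (191 days after the deed), so its recording date stands; D relates back to 3/30/2018 (work commenced); F is treated as recorded 5/15/2017, the work-commencement date.
Sorted by effective date: F (5/15/2017), B (11/4/2017), D (3/30/2018), C (6/6/2018), E (2/22/2019), A (8/12/2020).
D is senior to E before the subordination, so the two trade places.

F, B, E, C, D, A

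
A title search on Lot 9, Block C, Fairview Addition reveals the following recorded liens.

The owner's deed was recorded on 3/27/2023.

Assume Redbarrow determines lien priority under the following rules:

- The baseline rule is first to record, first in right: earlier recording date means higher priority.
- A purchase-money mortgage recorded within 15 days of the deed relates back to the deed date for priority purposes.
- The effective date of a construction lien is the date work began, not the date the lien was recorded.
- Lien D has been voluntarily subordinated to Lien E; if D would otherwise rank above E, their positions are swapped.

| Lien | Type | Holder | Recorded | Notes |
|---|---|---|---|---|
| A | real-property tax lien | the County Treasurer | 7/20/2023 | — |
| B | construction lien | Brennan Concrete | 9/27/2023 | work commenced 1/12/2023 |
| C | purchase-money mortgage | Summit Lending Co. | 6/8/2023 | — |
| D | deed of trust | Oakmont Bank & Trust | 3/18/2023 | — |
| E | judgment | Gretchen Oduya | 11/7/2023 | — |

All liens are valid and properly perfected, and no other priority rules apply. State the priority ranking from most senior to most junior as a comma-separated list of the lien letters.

First, effective dates: B is treated as recorded 1/12/2023, the work-commencement date; C was recorded 73 days after the deed — beyond 15 days — so no relation-back applies.
By effective date, earliest first: B (1/12/2023), D (3/18/2023), C (6/8/2023), A (7/20/2023), E (11/7/2023).
Because D would otherwise rank above E, the subordination swaps them.

B, E, C, A, D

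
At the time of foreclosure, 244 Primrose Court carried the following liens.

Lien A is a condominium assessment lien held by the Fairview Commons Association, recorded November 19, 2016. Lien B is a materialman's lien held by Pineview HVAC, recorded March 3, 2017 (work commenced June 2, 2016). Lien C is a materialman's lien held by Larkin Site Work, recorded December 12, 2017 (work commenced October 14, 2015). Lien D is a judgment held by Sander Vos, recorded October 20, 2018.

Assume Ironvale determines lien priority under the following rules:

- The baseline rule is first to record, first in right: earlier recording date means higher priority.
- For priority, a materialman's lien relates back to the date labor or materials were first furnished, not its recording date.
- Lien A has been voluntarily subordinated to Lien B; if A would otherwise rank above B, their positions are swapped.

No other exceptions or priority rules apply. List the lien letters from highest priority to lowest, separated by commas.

Adjusting effective dates: B is treated as recorded June 2, 2016, the work-commencement date; C relates back to October 14, 2015 (work commenced).
Sorted by effective date: C (October 14, 2015), B (June 2, 2016), A (November 19, 2016), D (October 20, 2018).
A already ranks below B; the subordination has no effect.

C, B, A, D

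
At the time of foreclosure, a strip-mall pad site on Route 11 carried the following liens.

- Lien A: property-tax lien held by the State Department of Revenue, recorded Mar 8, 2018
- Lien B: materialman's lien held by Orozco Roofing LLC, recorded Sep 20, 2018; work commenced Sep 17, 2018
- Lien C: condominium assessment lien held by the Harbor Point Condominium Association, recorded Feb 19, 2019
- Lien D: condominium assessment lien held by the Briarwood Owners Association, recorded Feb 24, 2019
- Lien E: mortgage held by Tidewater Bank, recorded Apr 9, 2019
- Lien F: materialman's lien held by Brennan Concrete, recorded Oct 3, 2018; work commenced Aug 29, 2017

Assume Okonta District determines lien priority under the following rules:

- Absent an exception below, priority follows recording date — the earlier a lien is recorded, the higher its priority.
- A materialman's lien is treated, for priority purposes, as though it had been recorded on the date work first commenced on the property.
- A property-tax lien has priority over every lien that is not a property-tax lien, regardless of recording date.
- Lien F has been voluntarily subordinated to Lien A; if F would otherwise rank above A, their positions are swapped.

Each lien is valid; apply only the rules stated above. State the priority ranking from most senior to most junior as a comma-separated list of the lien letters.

A, F, B, C, D, E

Adjusting effective dates: B is treated as recorded Sep 17, 2018, the work-commencement date; F's effective date is Aug 29, 2017, when work began.
A, as a property-tax lien, has superpriority and ranks first.
Remaining liens by effective date: F (Aug 29, 2017), B (Sep 17, 2018), C (Feb 19, 2019), D (Feb 24, 2019), E (Apr 9, 2019).
F is already junior to A, so the subordination agreement changes nothing.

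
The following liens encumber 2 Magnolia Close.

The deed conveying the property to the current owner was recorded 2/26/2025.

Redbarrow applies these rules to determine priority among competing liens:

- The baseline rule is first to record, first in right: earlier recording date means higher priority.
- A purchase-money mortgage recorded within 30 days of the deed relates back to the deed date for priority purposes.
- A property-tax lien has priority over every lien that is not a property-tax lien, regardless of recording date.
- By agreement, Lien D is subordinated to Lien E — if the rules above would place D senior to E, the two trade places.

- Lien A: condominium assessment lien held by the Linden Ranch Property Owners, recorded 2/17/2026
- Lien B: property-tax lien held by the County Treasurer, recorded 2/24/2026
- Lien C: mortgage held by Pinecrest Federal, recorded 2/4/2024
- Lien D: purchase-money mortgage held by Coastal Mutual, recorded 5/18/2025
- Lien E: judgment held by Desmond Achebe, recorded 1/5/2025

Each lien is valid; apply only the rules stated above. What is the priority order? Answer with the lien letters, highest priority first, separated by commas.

First, effective dates: D missed the 30-day window (81 days after the deed), so its recording date stands.
B is a property-tax lien and takes priority over every other lien.
Among the remaining liens, by effective date: C (2/4/2024), E (1/5/2025), D (5/18/2025), A (2/17/2026).
Since D is not senior to E, the subordination leaves the order unchanged.

B, C, E, D, A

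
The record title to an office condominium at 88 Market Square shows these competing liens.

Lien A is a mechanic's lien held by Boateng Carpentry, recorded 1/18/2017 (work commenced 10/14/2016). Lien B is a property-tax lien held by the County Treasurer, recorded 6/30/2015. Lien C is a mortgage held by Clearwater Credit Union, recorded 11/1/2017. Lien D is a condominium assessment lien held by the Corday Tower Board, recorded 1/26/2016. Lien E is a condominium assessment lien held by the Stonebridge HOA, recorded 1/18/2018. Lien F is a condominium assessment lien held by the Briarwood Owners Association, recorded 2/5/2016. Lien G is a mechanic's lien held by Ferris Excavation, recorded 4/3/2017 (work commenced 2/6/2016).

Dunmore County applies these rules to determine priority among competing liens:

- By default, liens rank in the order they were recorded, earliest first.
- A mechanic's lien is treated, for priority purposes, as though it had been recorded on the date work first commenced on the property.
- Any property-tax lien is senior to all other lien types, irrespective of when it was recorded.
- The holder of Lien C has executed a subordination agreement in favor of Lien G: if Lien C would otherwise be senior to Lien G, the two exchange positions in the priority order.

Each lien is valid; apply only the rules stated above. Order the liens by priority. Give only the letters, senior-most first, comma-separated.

Effective dates after the stated exceptions: A's effective date is 10/14/2016, when work began; G's effective date is 2/6/2016, when work began.
B is a property-tax lien, so it outranks all other liens regardless of date.
The other liens, earliest effective date first: D (1/26/2016), F (2/5/2016), G (2/6/2016), A (10/14/2016), C (11/1/2017), E (1/18/2018).
Since C is not senior to G, the subordination leaves the order unchanged.

B, D, F, G, A, C, E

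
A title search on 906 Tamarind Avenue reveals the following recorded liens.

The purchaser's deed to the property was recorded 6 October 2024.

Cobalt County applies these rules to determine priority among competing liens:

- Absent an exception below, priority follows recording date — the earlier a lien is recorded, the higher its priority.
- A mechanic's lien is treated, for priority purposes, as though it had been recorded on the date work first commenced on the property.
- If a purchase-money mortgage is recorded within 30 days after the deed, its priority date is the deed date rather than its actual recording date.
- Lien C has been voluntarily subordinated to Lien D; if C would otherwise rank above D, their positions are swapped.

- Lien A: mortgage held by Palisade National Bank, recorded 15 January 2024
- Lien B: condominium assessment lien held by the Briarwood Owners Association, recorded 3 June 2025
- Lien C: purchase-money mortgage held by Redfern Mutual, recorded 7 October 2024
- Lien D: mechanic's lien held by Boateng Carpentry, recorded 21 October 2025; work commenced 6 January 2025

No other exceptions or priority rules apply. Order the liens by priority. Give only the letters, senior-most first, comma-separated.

Effective dates: C's effective date is the deed date, 6 October 2024; D is treated as recorded 6 January 2025, the work-commencement date.
By effective date, earliest first: A (15 January 2024), C (6 October 2024), D (6 January 2025), B (3 June 2025).
C would otherwise be senior to D, so under the subordination agreement C and D exchange positions.

A, D, C, B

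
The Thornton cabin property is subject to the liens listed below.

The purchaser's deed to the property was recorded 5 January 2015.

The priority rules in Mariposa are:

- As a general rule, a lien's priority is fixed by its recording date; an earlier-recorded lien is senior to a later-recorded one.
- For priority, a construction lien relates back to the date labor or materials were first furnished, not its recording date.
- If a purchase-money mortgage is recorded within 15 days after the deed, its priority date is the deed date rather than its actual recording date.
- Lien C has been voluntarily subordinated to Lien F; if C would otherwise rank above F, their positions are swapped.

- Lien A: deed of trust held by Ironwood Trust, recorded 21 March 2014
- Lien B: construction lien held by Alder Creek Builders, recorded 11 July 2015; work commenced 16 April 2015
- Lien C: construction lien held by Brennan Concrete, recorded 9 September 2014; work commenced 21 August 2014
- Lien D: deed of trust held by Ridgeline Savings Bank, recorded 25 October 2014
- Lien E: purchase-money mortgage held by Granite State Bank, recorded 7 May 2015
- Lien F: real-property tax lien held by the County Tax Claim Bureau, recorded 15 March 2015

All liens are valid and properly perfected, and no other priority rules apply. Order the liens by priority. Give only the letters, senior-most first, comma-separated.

Adjusting effective dates: B is treated as recorded 16 April 2015, the work-commencement date; C is treated as recorded 21 August 2014, the work-commencement date; E was recorded 122 days after the deed — beyond 15 days — so no relation-back applies.
Sorted by effective date: A (21 March 2014), C (21 August 2014), D (25 October 2014), F (15 March 2015), B (16 April 2015), E (7 May 2015).
C is senior to F before the subordination, so the two trade places.

A, F, D, C, B, E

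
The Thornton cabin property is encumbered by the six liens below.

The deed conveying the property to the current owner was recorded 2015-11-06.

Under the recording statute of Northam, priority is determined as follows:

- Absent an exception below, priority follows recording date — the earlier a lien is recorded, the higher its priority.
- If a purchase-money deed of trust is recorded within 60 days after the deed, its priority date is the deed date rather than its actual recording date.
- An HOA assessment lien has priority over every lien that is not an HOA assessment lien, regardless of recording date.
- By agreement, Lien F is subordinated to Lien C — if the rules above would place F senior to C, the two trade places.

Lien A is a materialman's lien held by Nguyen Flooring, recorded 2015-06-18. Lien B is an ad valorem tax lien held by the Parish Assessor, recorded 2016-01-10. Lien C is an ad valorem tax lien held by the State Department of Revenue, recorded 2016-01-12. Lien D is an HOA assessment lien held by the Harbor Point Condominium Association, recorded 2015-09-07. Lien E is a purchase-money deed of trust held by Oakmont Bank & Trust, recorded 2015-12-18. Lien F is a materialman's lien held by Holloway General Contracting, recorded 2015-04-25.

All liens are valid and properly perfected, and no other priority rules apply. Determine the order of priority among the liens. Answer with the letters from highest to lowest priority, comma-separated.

First, effective dates: E relates back to the deed date 2015-11-06.
D is an HOA assessment lien, so it outranks all other liens regardless of date.
Ordering the rest by effective date: F (2015-04-25), A (2015-06-18), E (2015-11-06), B (2016-01-10), C (2016-01-12).
The subordination applies — F was senior to C — so F and C swap.

D, C, A, E, B, F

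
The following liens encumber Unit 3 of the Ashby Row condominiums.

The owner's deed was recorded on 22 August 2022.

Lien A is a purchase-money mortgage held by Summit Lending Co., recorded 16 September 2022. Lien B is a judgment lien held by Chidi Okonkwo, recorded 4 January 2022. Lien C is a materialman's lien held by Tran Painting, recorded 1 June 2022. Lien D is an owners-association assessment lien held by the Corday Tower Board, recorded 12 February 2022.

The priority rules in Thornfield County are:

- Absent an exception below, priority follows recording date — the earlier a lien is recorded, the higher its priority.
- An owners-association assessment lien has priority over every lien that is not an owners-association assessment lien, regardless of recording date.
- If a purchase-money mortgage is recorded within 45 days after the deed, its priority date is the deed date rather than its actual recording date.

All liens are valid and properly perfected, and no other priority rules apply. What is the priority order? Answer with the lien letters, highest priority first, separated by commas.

Effective dates: A relates back to the deed date 22 August 2022.
D, as an owners-association assessment lien, has superpriority and ranks first.
Among the remaining liens, by effective date: B (4 January 2022), C (1 June 2022), A (22 August 2022).

D, B, C, A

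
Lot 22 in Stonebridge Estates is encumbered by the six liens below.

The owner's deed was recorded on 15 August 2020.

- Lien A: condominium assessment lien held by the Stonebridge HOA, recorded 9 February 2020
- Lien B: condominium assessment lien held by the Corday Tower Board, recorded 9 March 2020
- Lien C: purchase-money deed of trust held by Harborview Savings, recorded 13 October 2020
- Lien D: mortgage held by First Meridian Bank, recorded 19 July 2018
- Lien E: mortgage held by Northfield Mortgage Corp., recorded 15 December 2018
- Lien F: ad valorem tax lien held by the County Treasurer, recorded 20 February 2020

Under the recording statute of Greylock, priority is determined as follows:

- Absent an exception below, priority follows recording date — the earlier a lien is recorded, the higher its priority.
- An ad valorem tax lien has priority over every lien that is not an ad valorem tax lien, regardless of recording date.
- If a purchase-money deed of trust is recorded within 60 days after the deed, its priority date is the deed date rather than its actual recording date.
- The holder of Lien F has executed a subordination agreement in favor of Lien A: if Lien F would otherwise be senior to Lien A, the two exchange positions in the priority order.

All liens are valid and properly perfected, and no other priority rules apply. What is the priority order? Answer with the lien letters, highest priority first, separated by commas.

A, D, E, F, B, C

Effective dates after the stated exceptions: C's effective date is the deed date, 15 August 2020.
F, as an ad valorem tax lien, has superpriority and ranks first.
Among the remaining liens, by effective date: D (19 July 2018), E (15 December 2018), A (9 February 2020), B (9 March 2020), C (15 August 2020).
F would otherwise be senior to A, so under the subordination agreement F and A exchange positions.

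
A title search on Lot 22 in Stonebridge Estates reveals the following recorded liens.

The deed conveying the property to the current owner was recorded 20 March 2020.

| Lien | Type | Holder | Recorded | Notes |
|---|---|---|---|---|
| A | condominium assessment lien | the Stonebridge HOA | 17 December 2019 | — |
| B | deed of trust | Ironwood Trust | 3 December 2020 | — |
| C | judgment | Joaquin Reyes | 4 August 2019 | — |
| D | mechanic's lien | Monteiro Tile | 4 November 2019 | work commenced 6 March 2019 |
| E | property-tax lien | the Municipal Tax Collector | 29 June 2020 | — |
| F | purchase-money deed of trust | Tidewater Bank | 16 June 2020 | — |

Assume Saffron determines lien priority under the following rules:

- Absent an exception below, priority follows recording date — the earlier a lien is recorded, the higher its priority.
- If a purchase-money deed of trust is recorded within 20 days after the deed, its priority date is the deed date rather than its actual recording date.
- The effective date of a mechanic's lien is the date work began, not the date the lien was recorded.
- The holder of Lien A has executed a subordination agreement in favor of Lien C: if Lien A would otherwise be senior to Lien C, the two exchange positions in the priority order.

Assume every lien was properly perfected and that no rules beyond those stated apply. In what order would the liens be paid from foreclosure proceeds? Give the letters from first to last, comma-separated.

D, C, A, F, E, B

Adjusting effective dates: D relates back to 6 March 2019 (work commenced); F was recorded 88 days after the deed — beyond 20 days — so no relation-back applies.
Ordering by effective date: D (6 March 2019), C (4 August 2019), A (17 December 2019), F (16 June 2020), E (29 June 2020), B (3 December 2020).
A already ranks below C; the subordination has no effect.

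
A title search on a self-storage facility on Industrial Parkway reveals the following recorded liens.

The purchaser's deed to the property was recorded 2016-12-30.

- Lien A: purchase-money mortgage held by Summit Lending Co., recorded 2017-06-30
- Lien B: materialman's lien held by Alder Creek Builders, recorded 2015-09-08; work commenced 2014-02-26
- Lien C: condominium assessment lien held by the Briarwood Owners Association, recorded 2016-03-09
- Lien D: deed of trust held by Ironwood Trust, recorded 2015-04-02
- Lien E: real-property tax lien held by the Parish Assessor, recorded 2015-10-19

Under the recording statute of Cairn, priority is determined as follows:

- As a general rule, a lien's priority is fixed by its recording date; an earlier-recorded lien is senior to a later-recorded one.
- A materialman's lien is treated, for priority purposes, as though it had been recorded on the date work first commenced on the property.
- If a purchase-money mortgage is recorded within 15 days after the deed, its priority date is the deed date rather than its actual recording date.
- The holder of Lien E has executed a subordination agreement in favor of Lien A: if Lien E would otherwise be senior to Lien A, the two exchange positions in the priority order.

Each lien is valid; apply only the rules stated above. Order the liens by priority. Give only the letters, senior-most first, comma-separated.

B, D, A, C, E

Adjusting effective dates: A was recorded 182 days after the deed — beyond 15 days — so no relation-back applies; B is treated as recorded 2014-02-26, the work-commencement date.
Ordering by effective date: B (2014-02-26), D (2015-04-02), E (2015-10-19), C (2016-03-09), A (2017-06-30).
Because E would otherwise rank above A, the subordination swaps them.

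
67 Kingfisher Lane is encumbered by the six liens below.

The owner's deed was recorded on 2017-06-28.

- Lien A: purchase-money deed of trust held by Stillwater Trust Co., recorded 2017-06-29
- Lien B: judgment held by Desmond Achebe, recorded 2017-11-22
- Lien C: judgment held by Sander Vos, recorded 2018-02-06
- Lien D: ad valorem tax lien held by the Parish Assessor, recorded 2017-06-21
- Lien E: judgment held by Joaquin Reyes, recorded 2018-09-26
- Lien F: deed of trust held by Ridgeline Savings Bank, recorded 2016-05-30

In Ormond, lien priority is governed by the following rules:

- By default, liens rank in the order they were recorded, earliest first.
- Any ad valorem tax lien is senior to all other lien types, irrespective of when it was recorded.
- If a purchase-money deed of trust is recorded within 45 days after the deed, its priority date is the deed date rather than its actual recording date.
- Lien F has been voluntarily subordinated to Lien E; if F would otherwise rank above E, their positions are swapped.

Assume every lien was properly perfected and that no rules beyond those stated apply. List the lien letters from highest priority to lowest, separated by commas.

D, E, A, B, C, F

First, effective dates: A's effective date is the deed date, 2017-06-28.
D, as an ad valorem tax lien, has superpriority and ranks first.
Among the remaining liens, by effective date: F (2016-05-30), A (2017-06-28), B (2017-11-22), C (2018-02-06), E (2018-09-26).
The subordination applies — F was senior to E — so F and E swap.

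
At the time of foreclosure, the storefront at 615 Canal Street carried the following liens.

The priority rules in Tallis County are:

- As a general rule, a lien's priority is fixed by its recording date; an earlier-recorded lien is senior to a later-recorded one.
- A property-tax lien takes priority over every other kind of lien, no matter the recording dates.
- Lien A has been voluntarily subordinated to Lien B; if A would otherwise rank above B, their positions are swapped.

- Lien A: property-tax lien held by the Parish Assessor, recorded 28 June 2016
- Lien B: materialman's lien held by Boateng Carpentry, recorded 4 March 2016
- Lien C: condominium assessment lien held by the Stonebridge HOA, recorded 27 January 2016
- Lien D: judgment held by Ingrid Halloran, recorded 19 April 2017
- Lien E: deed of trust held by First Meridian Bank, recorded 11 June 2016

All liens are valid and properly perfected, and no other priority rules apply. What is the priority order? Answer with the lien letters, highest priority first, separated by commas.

A is a property-tax lien and takes priority over every other lien.
The other liens, earliest effective date first: C (27 January 2016), B (4 March 2016), E (11 June 2016), D (19 April 2017).
A would otherwise be senior to B, so under the subordination agreement A and B exchange positions.

B, C, A, E, D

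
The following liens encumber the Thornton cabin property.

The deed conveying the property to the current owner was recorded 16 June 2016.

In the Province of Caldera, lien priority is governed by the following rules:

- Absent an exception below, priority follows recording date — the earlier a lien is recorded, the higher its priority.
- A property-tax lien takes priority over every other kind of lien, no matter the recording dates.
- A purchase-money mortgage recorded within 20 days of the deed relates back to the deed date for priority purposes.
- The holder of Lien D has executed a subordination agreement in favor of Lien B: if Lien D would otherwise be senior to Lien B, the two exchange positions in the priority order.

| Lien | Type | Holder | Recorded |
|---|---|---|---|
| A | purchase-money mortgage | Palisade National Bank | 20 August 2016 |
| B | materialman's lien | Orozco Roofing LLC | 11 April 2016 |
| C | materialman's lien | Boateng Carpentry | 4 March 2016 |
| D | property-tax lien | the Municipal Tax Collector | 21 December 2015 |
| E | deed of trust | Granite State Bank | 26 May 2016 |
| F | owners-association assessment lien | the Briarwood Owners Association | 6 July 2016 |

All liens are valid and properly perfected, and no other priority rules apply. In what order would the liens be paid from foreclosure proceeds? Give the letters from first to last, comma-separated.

Effective dates after the stated exceptions: A was recorded 65 days after the deed, outside the 20-day window, so it keeps its recording date.
D, as a property-tax lien, has superpriority and ranks first.
Ordering the rest by effective date: C (4 March 2016), B (11 April 2016), E (26 May 2016), F (6 July 2016), A (20 August 2016).
The subordination applies — D was senior to B — so D and B swap.

B, C, D, E, F, A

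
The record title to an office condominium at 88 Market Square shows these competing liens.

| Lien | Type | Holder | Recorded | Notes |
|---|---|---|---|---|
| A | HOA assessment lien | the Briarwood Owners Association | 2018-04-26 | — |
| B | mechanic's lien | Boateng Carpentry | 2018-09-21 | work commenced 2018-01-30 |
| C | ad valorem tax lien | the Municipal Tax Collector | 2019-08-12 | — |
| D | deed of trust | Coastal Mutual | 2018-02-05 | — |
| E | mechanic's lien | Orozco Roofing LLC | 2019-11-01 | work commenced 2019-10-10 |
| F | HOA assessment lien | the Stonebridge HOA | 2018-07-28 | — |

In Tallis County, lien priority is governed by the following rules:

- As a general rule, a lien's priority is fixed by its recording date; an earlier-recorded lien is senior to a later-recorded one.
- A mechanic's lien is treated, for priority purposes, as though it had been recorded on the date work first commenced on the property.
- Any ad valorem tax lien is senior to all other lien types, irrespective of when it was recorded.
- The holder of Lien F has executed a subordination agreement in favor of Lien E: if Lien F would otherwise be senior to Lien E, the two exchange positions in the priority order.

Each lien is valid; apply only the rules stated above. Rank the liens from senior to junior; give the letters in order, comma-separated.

C, B, D, A, E, F

First, effective dates: B's effective date is 2018-01-30, when work began; E is treated as recorded 2019-10-10, the work-commencement date.
C is an ad valorem tax lien and takes priority over every other lien.
Ordering the rest by effective date: B (2018-01-30), D (2018-02-05), A (2018-04-26), F (2018-07-28), E (2019-10-10).
The subordination applies — F was senior to E — so F and E swap.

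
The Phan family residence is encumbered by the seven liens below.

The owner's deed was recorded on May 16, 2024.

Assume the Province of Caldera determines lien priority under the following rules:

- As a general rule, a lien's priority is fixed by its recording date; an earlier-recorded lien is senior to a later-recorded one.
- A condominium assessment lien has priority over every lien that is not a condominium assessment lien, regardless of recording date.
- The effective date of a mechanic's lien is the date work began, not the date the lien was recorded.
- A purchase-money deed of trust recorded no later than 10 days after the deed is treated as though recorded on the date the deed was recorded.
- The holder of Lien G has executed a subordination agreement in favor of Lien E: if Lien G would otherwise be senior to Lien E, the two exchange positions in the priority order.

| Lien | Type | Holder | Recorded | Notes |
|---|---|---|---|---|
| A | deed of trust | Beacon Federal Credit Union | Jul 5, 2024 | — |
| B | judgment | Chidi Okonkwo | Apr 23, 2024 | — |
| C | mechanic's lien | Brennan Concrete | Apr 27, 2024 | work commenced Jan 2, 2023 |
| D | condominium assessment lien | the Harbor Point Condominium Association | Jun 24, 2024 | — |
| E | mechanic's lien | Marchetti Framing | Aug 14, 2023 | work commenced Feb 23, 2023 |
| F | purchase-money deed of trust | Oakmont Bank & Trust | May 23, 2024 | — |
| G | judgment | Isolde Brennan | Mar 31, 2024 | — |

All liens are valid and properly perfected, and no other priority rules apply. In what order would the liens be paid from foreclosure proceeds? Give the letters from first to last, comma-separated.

Effective dates: C relates back to Jan 2, 2023 (work commenced); E is treated as recorded Feb 23, 2023, the work-commencement date; F's effective date is the deed date, May 16, 2024.
D, as a condominium assessment lien, has superpriority and ranks first.
The other liens, earliest effective date first: C (Jan 2, 2023), E (Feb 23, 2023), G (Mar 31, 2024), B (Apr 23, 2024), F (May 16, 2024), A (Jul 5, 2024).
G already ranks below E; the subordination has no effect.

D, C, E, G, B, F, A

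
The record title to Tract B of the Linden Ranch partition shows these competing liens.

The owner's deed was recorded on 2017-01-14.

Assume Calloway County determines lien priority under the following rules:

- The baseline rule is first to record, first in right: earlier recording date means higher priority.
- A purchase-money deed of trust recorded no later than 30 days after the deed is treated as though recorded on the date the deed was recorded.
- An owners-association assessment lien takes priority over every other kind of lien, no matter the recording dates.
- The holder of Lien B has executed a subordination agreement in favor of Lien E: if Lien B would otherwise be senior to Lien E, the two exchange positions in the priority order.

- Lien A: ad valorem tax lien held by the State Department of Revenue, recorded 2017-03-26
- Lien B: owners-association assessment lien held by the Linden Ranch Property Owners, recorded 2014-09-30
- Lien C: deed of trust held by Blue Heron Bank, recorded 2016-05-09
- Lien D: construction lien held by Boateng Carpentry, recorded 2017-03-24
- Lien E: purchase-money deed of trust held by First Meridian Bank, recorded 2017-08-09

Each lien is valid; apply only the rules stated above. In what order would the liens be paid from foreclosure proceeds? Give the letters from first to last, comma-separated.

Effective dates: E was recorded 207 days after the deed — beyond 30 days — so no relation-back applies.
B is an owners-association assessment lien, so it outranks all other liens regardless of date.
Among the remaining liens, by effective date: C (2016-05-09), D (2017-03-24), A (2017-03-26), E (2017-08-09).
B would otherwise be senior to E, so under the subordination agreement B and E exchange positions.

E, C, D, A, B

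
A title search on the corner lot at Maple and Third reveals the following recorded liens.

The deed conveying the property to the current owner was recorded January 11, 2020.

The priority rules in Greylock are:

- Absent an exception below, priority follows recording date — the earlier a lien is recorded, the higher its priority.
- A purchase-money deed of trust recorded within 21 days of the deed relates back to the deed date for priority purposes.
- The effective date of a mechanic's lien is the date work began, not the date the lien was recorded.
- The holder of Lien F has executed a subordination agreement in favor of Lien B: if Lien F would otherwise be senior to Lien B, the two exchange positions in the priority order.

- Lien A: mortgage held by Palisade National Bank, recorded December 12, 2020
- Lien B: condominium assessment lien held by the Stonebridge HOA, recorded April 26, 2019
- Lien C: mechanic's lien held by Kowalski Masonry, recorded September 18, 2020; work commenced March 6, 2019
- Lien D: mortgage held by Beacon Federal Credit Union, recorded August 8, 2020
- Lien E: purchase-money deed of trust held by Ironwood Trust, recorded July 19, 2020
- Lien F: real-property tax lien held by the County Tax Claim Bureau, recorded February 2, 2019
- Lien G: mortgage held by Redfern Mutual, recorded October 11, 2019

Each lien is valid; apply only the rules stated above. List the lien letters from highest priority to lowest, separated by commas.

B, C, F, G, E, D, A

Effective dates after the stated exceptions: C relates back to March 6, 2019 (work commenced); E missed the 21-day window (190 days after the deed), so its recording date stands.
By effective date, earliest first: F (February 2, 2019), C (March 6, 2019), B (April 26, 2019), G (October 11, 2019), E (July 19, 2020), D (August 8, 2020), A (December 12, 2020).
F would otherwise be senior to B, so under the subordination agreement F and B exchange positions.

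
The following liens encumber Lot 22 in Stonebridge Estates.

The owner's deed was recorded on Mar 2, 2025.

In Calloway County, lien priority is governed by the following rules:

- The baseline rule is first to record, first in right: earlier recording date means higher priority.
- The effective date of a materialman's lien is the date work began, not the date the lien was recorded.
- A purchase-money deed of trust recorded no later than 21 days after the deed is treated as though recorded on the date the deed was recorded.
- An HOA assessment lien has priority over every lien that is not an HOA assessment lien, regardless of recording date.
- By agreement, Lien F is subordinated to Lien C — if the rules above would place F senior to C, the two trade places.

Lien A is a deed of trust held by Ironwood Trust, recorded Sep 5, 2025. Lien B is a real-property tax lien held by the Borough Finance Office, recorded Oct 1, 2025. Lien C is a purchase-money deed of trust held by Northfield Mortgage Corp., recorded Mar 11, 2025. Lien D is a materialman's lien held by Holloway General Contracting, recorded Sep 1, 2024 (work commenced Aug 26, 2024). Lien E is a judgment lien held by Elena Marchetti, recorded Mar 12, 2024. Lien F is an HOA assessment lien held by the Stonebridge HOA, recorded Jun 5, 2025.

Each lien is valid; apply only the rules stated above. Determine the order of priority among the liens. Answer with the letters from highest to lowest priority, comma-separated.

C, E, D, F, A, B

Effective dates after the stated exceptions: C relates back to the deed date Mar 2, 2025; D is treated as recorded Aug 26, 2024, the work-commencement date.
As an HOA assessment lien, F is senior to every other lien.
The other liens, earliest effective date first: E (Mar 12, 2024), D (Aug 26, 2024), C (Mar 2, 2025), A (Sep 5, 2025), B (Oct 1, 2025).
F would otherwise be senior to C, so under the subordination agreement F and C exchange positions.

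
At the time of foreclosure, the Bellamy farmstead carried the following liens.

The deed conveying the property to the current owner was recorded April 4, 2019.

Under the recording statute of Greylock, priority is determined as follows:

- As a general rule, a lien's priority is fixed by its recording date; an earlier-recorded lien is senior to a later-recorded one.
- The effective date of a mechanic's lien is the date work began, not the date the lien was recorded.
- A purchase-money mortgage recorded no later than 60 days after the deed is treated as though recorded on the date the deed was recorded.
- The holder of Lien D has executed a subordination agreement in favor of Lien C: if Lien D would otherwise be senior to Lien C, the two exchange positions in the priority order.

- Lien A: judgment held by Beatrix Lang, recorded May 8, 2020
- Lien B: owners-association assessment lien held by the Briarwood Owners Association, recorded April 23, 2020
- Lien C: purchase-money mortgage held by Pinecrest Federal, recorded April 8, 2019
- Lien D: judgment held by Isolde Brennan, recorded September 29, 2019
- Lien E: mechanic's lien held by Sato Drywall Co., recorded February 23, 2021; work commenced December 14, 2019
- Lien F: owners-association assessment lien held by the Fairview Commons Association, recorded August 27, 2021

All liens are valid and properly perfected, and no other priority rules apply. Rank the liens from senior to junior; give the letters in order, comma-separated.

Effective dates: C relates back to the deed date April 4, 2019; E relates back to December 14, 2019 (work commenced).
By effective date: C (April 4, 2019), D (September 29, 2019), E (December 14, 2019), B (April 23, 2020), A (May 8, 2020), F (August 27, 2021).
D already ranks below C; the subordination has no effect.

C, D, E, B, A, F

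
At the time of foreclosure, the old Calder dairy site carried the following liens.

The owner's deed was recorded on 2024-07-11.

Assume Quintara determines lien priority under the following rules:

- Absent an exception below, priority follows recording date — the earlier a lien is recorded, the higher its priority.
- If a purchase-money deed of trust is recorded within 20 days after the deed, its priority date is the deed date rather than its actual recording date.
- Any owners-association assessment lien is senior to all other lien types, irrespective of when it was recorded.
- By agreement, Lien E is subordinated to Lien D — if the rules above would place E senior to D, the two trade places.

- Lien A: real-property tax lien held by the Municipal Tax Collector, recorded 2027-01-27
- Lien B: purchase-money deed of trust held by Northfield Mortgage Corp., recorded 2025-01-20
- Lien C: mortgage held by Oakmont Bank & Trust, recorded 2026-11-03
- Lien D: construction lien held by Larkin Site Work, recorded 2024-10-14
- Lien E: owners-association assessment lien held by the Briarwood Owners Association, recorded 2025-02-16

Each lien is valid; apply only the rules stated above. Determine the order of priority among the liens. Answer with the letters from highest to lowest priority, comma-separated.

Effective dates after the stated exceptions: B was recorded 193 days after the deed — beyond 20 days — so no relation-back applies.
E, as an owners-association assessment lien, has superpriority and ranks first.
Ordering the rest by effective date: D (2024-10-14), B (2025-01-20), C (2026-11-03), A (2027-01-27).
The subordination applies — E was senior to D — so E and D swap.

D, E, B, C, A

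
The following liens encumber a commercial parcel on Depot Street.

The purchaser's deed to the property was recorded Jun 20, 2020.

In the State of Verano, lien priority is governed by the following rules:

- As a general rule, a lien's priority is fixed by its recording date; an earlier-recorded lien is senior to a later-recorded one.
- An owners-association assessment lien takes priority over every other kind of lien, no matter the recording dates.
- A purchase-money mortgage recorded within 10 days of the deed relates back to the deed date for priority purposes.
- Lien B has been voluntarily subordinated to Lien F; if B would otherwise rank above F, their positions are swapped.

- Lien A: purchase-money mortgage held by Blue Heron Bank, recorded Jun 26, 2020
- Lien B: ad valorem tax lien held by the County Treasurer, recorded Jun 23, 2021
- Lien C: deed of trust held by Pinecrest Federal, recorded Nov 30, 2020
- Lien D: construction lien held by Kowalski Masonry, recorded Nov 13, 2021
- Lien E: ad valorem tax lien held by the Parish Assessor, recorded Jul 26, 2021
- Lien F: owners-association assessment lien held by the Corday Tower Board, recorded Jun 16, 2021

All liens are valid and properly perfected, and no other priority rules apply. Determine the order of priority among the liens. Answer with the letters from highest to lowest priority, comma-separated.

F, A, C, B, E, D

First, effective dates: A's effective date is the deed date, Jun 20, 2020.
F, as an owners-association assessment lien, has superpriority and ranks first.
Ordering the rest by effective date: A (Jun 20, 2020), C (Nov 30, 2020), B (Jun 23, 2021), E (Jul 26, 2021), D (Nov 13, 2021).
B is already junior to F, so the subordination agreement changes nothing.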